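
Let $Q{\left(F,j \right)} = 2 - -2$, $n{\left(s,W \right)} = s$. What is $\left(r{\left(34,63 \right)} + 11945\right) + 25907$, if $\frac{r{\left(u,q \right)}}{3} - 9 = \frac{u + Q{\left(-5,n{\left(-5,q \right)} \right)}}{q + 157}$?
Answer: $\frac{4166747}{110} \approx 37880.0$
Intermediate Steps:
$Q{\left(F,j \right)} = 4$ ($Q{\left(F,j \right)} = 2 + 2 = 4$)
$r{\left(u,q \right)} = 27 + \frac{3 \left(4 + u\right)}{157 + q}$ ($r{\left(u,q \right)} = 27 + 3 \frac{u + 4}{q + 157} = 27 + 3 \frac{4 + u}{157 + q} = 27 + \frac{3 \left(4 + u\right)}{157 + q}$)
$\left(r{\left(34,63 \right)} + 11945\right) + 25907 = \left(\frac{3 \left(1417 + 34 + 9 \cdot 63\right)}{157 + 63} + 11945\right) + 25907 = \left(\frac{3 \left(1417 + 34 + 567\right)}{220} + 11945\right) + 25907 = \left(3 \cdot \frac{1}{220} \cdot 2018 + 11945\right) + 25907 = \left(\frac{3027}{110} + 11945\right) + 25907 = \frac{1316977}{110} + 25907 = \frac{4166747}{110}$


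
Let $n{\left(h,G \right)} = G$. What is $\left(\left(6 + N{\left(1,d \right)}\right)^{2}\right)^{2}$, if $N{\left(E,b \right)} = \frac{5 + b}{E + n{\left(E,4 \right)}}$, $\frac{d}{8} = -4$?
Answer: $\frac{81}{625} \approx 0.1296$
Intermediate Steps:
$d = -32$ ($d = 8 \left(-4\right) = -32$)
$N{\left(E,b \right)} = \frac{5 + b}{4 + E}$ ($N{\left(E,b \right)} = \frac{5 + b}{E + 4} = \frac{5 + b}{4 + E}$)
$\left(\left(6 + N{\left(1,d \right)}\right)^{2}\right)^{2} = \left(\left(6 + \frac{5 - 32}{4 + 1}\right)^{2}\right)^{2} = \left(\left(6 + \frac{1}{5} \left(-27\right)\right)^{2}\right)^{2} = \left(\left(6 - \frac{27}{5}\right)^{2}\right)^{2} = \left(\left(\frac{3}{5}\right)^{2}\right)^{2} = \left(\frac{9}{25}\right)^{2} = \frac{81}{625}$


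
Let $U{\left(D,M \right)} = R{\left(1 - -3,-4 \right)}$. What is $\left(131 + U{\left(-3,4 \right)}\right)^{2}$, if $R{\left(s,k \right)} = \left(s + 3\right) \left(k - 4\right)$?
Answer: $5625$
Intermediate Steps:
$R{\left(s,k \right)} = \left(-4 + k\right) \left(3 + s\right)$ ($R{\left(s,k \right)} = \left(3 + s\right) \left(-4 + k\right) = \left(-4 + k\right) \left(3 + s\right)$)
$U{\left(D,M \right)} = -56$ ($U{\left(D,M \right)} = -12 - 4 \left(1 - -3\right) + 3 \left(-4\right) - 4 \left(1 - -3\right) = -12 - 4 \left(1 + 3\right) - 12 - 4 \left(1 + 3\right) = -12 - 16 - 12 - 16 = -56$)
$\left(131 + U{\left(-3,4 \right)}\right)^{2} = \left(131 - 56\right)^{2} = 75^{2} = 5625$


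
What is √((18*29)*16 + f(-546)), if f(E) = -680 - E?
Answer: √8218 ≈ 90.653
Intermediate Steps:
√((18*29)*16 + f(-546)) = √((18*29)*16 + (-680 - 1*(-546))) = √(522*16 + (-680 + 546)) = √(8352 - 134) = √8218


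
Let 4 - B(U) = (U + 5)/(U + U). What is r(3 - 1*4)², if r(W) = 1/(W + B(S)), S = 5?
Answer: ¼ ≈ 0.25000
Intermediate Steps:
B(U) = 4 - (5 + U)/(2*U) (B(U) = 4 - (U + 5)/(U + U) = 4 - (5 + U)/(2*U))
r(W) = 1/(3 + W) (r(W) = 1/(W + (½)*(-5 + 7*5)/5) = 1/(W + (½)*(⅕)*(-5 + 35)) = 1/(W + (½)*(⅕)*30) = 1/(W + 3) = 1/(3 + W))
r(3 - 1*4)² = (1/(3 + (3 - 1*4)))² = (1/(3 + (3 - 4)))² = (1/(3 - 1))² = (1/2)² = (½)² = ¼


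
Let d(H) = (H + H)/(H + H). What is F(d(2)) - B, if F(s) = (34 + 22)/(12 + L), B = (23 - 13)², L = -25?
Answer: -1356/13 ≈ -104.31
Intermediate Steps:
d(H) = 1 (d(H) = (2*H)/((2*H)) = (2*H)*(1/(2*H)) = 1)
B = 100 (B = 10² = 100)
F(s) = -56/13 (F(s) = (34 + 22)/(12 - 25) = 56/(-13) = 56*(-1/13) = -56/13)
F(d(2)) - B = -56/13 - 1*100 = -56/13 - 100 = -1356/13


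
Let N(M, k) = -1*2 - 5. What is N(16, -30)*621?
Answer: -4347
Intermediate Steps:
N(M, k) = -7 (N(M, k) = -2 - 5 = -7)
N(16, -30)*621 = -7*621 = -4347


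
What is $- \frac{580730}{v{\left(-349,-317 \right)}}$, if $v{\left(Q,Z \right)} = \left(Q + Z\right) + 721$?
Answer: $- \frac{116146}{11} \approx -10559.0$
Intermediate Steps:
$v{\left(Q,Z \right)} = 721 + Q + Z$
$- \frac{580730}{v{\left(-349,-317 \right)}} = - \frac{580730}{721 - 349 - 317} = - \frac{580730}{55} = \left(-580730\right) \frac{1}{55} = - \frac{116146}{11}$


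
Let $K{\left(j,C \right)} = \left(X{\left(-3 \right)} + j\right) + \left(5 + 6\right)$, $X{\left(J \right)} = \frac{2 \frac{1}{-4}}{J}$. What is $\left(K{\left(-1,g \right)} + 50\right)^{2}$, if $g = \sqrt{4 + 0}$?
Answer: $\frac{130321}{36} \approx 3620.0$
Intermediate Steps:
$g = 2$ ($g = \sqrt{4} = 2$)
$X{\left(J \right)} = - \frac{1}{2 J}$ ($X{\left(J \right)} = \frac{2 \left(- \frac{1}{4}\right)}{J} = - \frac{1}{2 J}$)
$K{\left(j,C \right)} = \frac{67}{6} + j$ ($K{\left(j,C \right)} = \left(- \frac{1}{2 \left(-3\right)} + j\right) + \left(5 + 6\right) = \left(\left(- \frac{1}{2}\right) \left(- \frac{1}{3}\right) + j\right) + 11 = \left(\frac{1}{6} + j\right) + 11 = \frac{67}{6} + j$)
$\left(K{\left(-1,g \right)} + 50\right)^{2} = \left(\left(\frac{67}{6} - 1\right) + 50\right)^{2} = \left(\frac{61}{6} + 50\right)^{2} = \left(\frac{361}{6}\right)^{2} = \frac{130321}{36}$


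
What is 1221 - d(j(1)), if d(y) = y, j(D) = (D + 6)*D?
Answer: 1214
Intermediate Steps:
j(D) = D*(6 + D) (j(D) = (6 + D)*D = D*(6 + D))
1221 - d(j(1)) = 1221 - (6 + 1) = 1221 - 7 = 1214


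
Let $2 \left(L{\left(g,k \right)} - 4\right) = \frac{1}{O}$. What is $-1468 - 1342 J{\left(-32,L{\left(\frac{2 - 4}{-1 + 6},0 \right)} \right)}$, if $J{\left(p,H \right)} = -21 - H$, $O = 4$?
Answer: $\frac{128999}{4} \approx 32250.0$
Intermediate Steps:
$L{\left(g,k \right)} = \frac{33}{8}$ ($L{\left(g,k \right)} = 4 + \frac{1}{2 \cdot 4} = 4 + \frac{1}{2} \cdot \frac{1}{4} = 4 + \frac{1}{8} = \frac{33}{8}$)
$-1468 - 1342 J{\left(-32,L{\left(\frac{2 - 4}{-1 + 6},0 \right)} \right)} = -1468 - 1342 \left(-21 - \frac{33}{8}\right) = -1468 - - \frac{134871}{4} = -1468 + \frac{134871}{4} = \frac{128999}{4}$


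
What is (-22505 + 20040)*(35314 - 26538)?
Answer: -21632840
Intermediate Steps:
(-22505 + 20040)*(35314 - 26538) = -2465*8776 = -21632840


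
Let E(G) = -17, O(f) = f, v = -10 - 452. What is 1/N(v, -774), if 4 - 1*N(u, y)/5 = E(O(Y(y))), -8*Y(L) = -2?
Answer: 1/105 ≈ 0.0095238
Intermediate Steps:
Y(L) = 1/4 (Y(L) = -1/8*(-2) = 1/4)
v = -462
N(u, y) = 105 (N(u, y) = 20 - 5*(-17) = 20 + 85 = 105)
1/N(v, -774) = 1/105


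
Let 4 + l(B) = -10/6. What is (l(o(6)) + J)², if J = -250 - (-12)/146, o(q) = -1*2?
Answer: 3132976729/47961 ≈ 65323.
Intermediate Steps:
o(q) = -2
l(B) = -17/3 (l(B) = -4 - 10/6 = -4 - 10*⅙ = -4 - 5/3 = -17/3)
J = -18244/73 (J = -250 - (-12)/146 = -250 - 1*(-6/73) = -250 + 6/73 = -18244/73 ≈ -249.92)
(l(o(6)) + J)² = (-17/3 - 18244/73)² = (-55973/219)² = 3132976729/47961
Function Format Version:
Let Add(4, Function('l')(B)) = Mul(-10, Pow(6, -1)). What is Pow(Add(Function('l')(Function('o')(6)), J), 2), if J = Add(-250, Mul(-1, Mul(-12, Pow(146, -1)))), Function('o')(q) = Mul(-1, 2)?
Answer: Rational(3132976729, 47961) ≈ 65323.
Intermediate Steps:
Function('o')(q) = -2
Function('l')(B) = Rational(-17, 3) (Function('l')(B) = Add(-4, Mul(-10, Pow(6, -1))) = Add(-4, Mul(-10, Rational(1, 6))) = Add(-4, Rational(-5, 3)) = Rational(-17, 3))
J = Rational(-18244, 73) (J = Add(-250, Mul(-1, Mul(-12, Rational(1, 146)))) = Add(-250, Mul(-1, Rational(-6, 73))) = Add(-250, Rational(6, 73)) = Rational(-18244, 73) ≈ -249.92)
Pow(Add(Function('l')(Function('o')(6)), J), 2) = Pow(Add(Rational(-17, 3), Rational(-18244, 73)), 2) = Pow(Rational(-55973, 219), 2) = Rational(3132976729, 47961)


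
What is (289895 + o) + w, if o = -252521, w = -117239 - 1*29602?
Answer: -109467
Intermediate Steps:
w = -146841 (w = -117239 - 29602 = -146841)
(289895 + o) + w = (289895 - 252521) - 146841 = 37374 - 146841 = -109467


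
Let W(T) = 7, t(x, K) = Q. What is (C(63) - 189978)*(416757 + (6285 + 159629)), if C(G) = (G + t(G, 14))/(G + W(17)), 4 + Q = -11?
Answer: -3874299509226/35 ≈ -1.1069e+11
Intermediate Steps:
Q = -15 (Q = -4 - 11 = -15)
t(x, K) = -15
C(G) = (-15 + G)/(7 + G) (C(G) = (G - 15)/(G + 7) = (-15 + G)/(7 + G))
(C(63) - 189978)*(416757 + (6285 + 159629)) = ((-15 + 63)/(7 + 63) - 189978)*(416757 + (6285 + 159629)) = (48/70 - 189978)*(416757 + 165914) = ((1/70)*48 - 189978)*582671 = (24/35 - 189978)*582671 = -6649206/35*582671 = -3874299509226/35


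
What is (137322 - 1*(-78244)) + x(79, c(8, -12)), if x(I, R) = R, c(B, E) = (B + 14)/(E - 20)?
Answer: 3449045/16 ≈ 2.1557e+5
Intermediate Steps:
c(B, E) = (14 + B)/(-20 + E)
(137322 - 1*(-78244)) + x(79, c(8, -12)) = (137322 - 1*(-78244)) + (14 + 8)/(-20 - 12) = (137322 + 78244) + 22/(-32) = 215566 - 1/32*22 = 215566 - 11/16 = 3449045/16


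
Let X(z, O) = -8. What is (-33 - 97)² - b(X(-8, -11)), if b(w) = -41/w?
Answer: 135159/8 ≈ 16895.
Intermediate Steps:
(-33 - 97)² - b(X(-8, -11)) = (-33 - 97)² - (-41)/(-8) = (-130)² - (-41)*(-1)/8 = 16900 - 1*41/8 = 16900 - 41/8 = 135159/8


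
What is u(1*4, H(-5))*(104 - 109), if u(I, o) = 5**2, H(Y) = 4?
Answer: -125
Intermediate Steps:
u(I, o) = 25
u(1*4, H(-5))*(104 - 109) = 25*(104 - 109) = 25*(-5) = -125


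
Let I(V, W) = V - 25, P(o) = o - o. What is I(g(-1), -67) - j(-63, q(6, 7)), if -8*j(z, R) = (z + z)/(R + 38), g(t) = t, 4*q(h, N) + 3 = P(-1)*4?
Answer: -3937/149 ≈ -26.423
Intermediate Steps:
P(o) = 0
q(h, N) = -¾ (q(h, N) = -¾ + (0*4)/4 = -¾ + (¼)*0 = -¾ + 0 = -¾)
I(V, W) = -25 + V
j(z, R) = -z/(4*(38 + R)) (j(z, R) = -(z + z)/(8*(R + 38)) = -2*z/(8*(38 + R)) = -z/(4*(38 + R)))
I(g(-1), -67) - j(-63, q(6, 7)) = (-25 - 1) - (-1)*(-63)/(152 + 4*(-¾)) = -26 - (-1)*(-63)/(152 - 3) = -26 - (-1)*(-63)/149 = -26 - 1*63/149 = -26 - 63/149 = -3937/149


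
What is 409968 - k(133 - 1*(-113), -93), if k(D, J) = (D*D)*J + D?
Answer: 6037710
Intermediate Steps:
k(D, J) = D + J*D² (k(D, J) = D²*J + D = J*D² + D = D + J*D²)
409968 - k(133 - 1*(-113), -93) = 409968 - (133 - 1*(-113))*(1 + (133 - 1*(-113))*(-93)) = 409968 - (133 + 113)*(1 + (133 + 113)*(-93)) = 409968 - 246*(1 + 246*(-93)) = 409968 - 246*(1 - 22878) = 409968 - 246*(-22877) = 409968 - 1*(-5627742) = 409968 + 5627742 = 6037710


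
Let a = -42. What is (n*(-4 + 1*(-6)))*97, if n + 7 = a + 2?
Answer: 45590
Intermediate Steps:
n = -47 (n = -7 + (-42 + 2) = -7 - 40 = -47)
(n*(-4 + 1*(-6)))*97 = -47*(-4 + 1*(-6))*97 = -47*(-4 - 6)*97 = -47*(-10)*97 = 470*97 = 45590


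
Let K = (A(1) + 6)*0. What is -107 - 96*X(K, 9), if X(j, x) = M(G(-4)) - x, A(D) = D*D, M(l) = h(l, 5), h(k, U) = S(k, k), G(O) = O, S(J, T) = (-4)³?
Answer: 6901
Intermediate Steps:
S(J, T) = -64
h(k, U) = -64
M(l) = -64
A(D) = D²
K = 0 (K = (1² + 6)*0 = (1 + 6)*0 = 7*0 = 0)
X(j, x) = -64 - x
-107 - 96*X(K, 9) = -107 - 96*(-64 - 1*9) = -107 - 96*(-64 - 9) = -107 - 96*(-73) = -107 + 7008 = 6901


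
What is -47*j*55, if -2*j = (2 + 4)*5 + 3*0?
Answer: 38775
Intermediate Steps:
j = -15 (j = -((2 + 4)*5 + 3*0)/2 = -(6*5 + 0)/2 = -(30 + 0)/2 = -1/2*30 = -15)
-47*j*55 = -47*(-15)*55 = 705*55 = 38775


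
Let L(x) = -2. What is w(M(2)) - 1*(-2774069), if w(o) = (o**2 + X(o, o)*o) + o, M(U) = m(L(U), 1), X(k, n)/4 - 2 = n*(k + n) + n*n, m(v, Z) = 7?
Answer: 2778297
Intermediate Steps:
X(k, n) = 8 + 4*n**2 + 4*n*(k + n) (X(k, n) = 8 + 4*(n*(k + n) + n*n) = 8 + 4*(n*(k + n) + n**2) = 8 + 4*(n**2 + n*(k + n)) = 8 + (4*n**2 + 4*n*(k + n)) = 8 + 4*n**2 + 4*n*(k + n))
M(U) = 7
w(o) = o + o**2 + o*(8 + 12*o**2) (w(o) = (o**2 + (8 + 8*o**2 + 4*o*o)*o) + o = (o**2 + (8 + 8*o**2 + 4*o**2)*o) + o = (o**2 + (8 + 12*o**2)*o) + o = (o**2 + o*(8 + 12*o**2)) + o = o + o**2 + o*(8 + 12*o**2))
w(M(2)) - 1*(-2774069) = 7*(9 + 7 + 12*7**2) - 1*(-2774069) = 7*(9 + 7 + 12*49) + 2774069 = 7*(9 + 7 + 588) + 2774069 = 7*604 + 2774069 = 4228 + 2774069 = 2778297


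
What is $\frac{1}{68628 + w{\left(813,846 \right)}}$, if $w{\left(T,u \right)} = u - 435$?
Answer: $\frac{1}{69039} \approx 1.4485 \cdot 10^{-5}$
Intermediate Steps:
$w{\left(T,u \right)} = -435 + u$ ($w{\left(T,u \right)} = u - 435 = -435 + u$)
$\frac{1}{68628 + w{\left(813,846 \right)}} = \frac{1}{68628 + \left(-435 + 846\right)} = \frac{1}{68628 + 411} = \frac{1}{69039}$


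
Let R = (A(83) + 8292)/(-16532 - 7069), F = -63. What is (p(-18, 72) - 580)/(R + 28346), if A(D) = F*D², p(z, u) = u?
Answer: -3996436/223139887 ≈ -0.017910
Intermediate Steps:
A(D) = -63*D²
R = 141905/7867 (R = (-63*83² + 8292)/(-16532 - 7069) = (-63*6889 + 8292)/(-23601) = (-434007 + 8292)*(-1/23601) = -425715*(-1/23601) = 141905/7867 ≈ 18.038)
(p(-18, 72) - 580)/(R + 28346) = (72 - 580)/(141905/7867 + 28346) = -508/223139887/7867 = -508*7867/223139887 = -3996436/223139887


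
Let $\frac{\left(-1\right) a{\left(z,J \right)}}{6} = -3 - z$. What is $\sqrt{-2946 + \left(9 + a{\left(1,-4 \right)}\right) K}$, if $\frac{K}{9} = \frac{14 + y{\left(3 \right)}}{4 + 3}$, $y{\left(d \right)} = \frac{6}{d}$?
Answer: $\frac{23 i \sqrt{210}}{7} \approx 47.615 i$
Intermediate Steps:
$a{\left(z,J \right)} = 18 + 6 z$ ($a{\left(z,J \right)} = - 6 \left(-3 - z\right) = 18 + 6 z$)
$K = \frac{144}{7}$ ($K = 9 \frac{14 + \frac{6}{3}}{4 + 3} = 9 \frac{14 + 6 \cdot \frac{1}{3}}{7} = 9 \left(14 + 2\right) \frac{1}{7} = 9 \cdot 16 \cdot \frac{1}{7} = 9 \cdot \frac{16}{7} = \frac{144}{7} \approx 20.571$)
$\sqrt{-2946 + \left(9 + a{\left(1,-4 \right)}\right) K} = \sqrt{-2946 + \left(9 + \left(18 + 6 \cdot 1\right)\right) \frac{144}{7}} = \sqrt{-2946 + \left(9 + \left(18 + 6\right)\right) \frac{144}{7}} = \sqrt{-2946 + \left(9 + 24\right) \frac{144}{7}} = \sqrt{-2946 + 33 \cdot \frac{144}{7}} = \sqrt{-2946 + \frac{4752}{7}} = \sqrt{- \frac{15870}{7}} = \frac{23 i \sqrt{210}}{7}$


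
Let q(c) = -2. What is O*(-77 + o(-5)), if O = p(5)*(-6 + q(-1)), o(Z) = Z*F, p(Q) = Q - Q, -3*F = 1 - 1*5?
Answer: 0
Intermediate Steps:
F = 4/3 (F = -(1 - 1*5)/3 = -(1 - 5)/3 = -⅓*(-4) = 4/3 ≈ 1.3333)
p(Q) = 0
o(Z) = 4*Z/3 (o(Z) = Z*(4/3) = 4*Z/3)
O = 0 (O = 0*(-6 - 2) = 0*(-8) = 0)
O*(-77 + o(-5)) = 0*(-77 + (4/3)*(-5)) = 0*(-77 - 20/3) = 0*(-251/3) = 0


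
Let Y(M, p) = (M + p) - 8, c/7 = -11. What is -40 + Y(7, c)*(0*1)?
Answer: -40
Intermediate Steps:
c = -77 (c = 7*(-11) = -77)
Y(M, p) = -8 + M + p
-40 + Y(7, c)*(0*1) = -40 + (-8 + 7 - 77)*(0*1) = -40 - 78*0 = -40 + 0 = -40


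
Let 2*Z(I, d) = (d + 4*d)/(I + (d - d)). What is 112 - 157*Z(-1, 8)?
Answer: 3252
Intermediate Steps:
Z(I, d) = 5*d/(2*I) (Z(I, d) = ((d + 4*d)/(I + (d - d)))/2 = ((5*d)/(I + 0))/2 = ((5*d)/I)/2 = (5*d/I)/2 = 5*d/(2*I))
112 - 157*Z(-1, 8) = 112 - 785*8/(2*(-1)) = 112 - 785*8*(-1)/2 = 112 - 157*(-20) = 112 + 3140 = 3252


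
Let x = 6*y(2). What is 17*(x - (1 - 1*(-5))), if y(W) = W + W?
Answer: 306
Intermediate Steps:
y(W) = 2*W
x = 24 (x = 6*(2*2) = 6*4 = 24)
17*(x - (1 - 1*(-5))) = 17*(24 - (1 - 1*(-5))) = 17*(24 - (1 + 5)) = 17*(24 - 1*6) = 17*(24 - 6) = 17*18 = 306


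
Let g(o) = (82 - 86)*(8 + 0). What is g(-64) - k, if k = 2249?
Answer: -2281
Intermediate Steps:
g(o) = -32 (g(o) = -4*8 = -32)
g(-64) - k = -32 - 1*2249 = -32 - 2249 = -2281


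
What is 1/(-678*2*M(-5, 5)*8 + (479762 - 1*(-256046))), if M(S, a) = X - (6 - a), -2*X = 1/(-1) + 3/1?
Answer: 1/757504 ≈ 1.3201e-6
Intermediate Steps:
X = -1 (X = -(1/(-1) + 3/1)/2 = -(1*(-1) + 3*1)/2 = -(-1 + 3)/2 = -1/2*2 = -1)
M(S, a) = -7 + a (M(S, a) = -1 - (6 - a) = -1 + (-6 + a) = -7 + a)
1/(-678*2*M(-5, 5)*8 + (479762 - 1*(-256046))) = 1/(-678*2*(-7 + 5)*8 + (479762 - 1*(-256046))) = 1/(-678*2*(-2)*8 + (479762 + 256046)) = 1/(-(-2712)*8 + 735808) = 1/(-678*(-32) + 735808) = 1/(21696 + 735808) = 1/757504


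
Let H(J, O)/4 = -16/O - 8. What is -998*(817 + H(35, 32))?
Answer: -781434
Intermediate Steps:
H(J, O) = -32 - 64/O (H(J, O) = 4*(-16/O - 8) = 4*(-8 - 16/O) = -32 - 64/O)
-998*(817 + H(35, 32)) = -998*(817 + (-32 - 64/32)) = -998*(817 + (-32 - 64*1/32)) = -998*(817 + (-32 - 2)) = -998*(817 - 34) = -998*783 = -781434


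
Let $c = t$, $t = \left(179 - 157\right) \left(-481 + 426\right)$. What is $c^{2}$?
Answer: $1464100$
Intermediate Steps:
$t = -1210$ ($t = 22 \left(-55\right) = -1210$)
$c = -1210$
$c^{2} = \left(-1210\right)^{2} = 1464100$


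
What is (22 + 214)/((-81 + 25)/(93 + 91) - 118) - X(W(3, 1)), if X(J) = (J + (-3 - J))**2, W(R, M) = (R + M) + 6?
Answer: -29917/2721 ≈ -10.995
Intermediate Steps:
W(R, M) = 6 + M + R (W(R, M) = (M + R) + 6 = 6 + M + R)
X(J) = 9 (X(J) = (-3)**2 = 9)
(22 + 214)/((-81 + 25)/(93 + 91) - 118) - X(W(3, 1)) = (22 + 214)/((-81 + 25)/(93 + 91) - 118) - 1*9 = 236/(-56/184 - 118) - 9 = 236/(-56*1/184 - 118) - 9 = 236/(-7/23 - 118) - 9 = 236/(-2721/23) - 9 = 236*(-23/2721) - 9 = -5428/2721 - 9 = -29917/2721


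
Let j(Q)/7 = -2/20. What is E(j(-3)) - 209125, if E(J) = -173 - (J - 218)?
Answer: -2090793/10 ≈ -2.0908e+5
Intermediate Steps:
j(Q) = -7/10 (j(Q) = 7*(-2/20) = 7*(-2*1/20) = 7*(-⅒) = -7/10)
E(J) = 45 - J (E(J) = -173 - (-218 + J) = -173 + (218 - J) = 45 - J)
E(j(-3)) - 209125 = (45 - 1*(-7/10)) - 209125 = (45 + 7/10) - 209125 = 457/10 - 209125 = -2090793/10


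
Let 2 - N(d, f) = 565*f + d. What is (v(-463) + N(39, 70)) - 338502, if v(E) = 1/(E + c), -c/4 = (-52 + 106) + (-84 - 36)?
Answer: -75239712/199 ≈ -3.7809e+5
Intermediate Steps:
N(d, f) = 2 - d - 565*f (N(d, f) = 2 - (565*f + d) = 2 - (d + 565*f) = 2 + (-d - 565*f) = 2 - d - 565*f)
c = 264 (c = -4*((-52 + 106) + (-84 - 36)) = -4*(54 - 120) = -4*(-66) = 264)
v(E) = 1/(264 + E) (v(E) = 1/(E + 264) = 1/(264 + E))
(v(-463) + N(39, 70)) - 338502 = (1/(264 - 463) + (2 - 1*39 - 565*70)) - 338502 = (1/(-199) + (2 - 39 - 39550)) - 338502 = (-1/199 - 39587) - 338502 = -7877814/199 - 338502 = -75239712/199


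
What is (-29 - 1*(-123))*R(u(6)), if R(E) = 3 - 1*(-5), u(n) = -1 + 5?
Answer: 752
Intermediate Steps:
u(n) = 4
R(E) = 8 (R(E) = 3 + 5 = 8)
(-29 - 1*(-123))*R(u(6)) = (-29 - 1*(-123))*8 = (-29 + 123)*8 = 94*8 = 752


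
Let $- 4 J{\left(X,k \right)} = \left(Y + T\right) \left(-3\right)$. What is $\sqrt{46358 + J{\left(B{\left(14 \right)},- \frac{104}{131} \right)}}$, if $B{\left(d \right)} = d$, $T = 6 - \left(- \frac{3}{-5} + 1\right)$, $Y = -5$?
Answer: $\frac{\sqrt{4635755}}{10} \approx 215.31$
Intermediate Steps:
$T = \frac{22}{5}$ ($T = 6 - \left(\left(-3\right) \left(- \frac{1}{5}\right) + 1\right) = 6 - \left(\frac{3}{5} + 1\right) = 6 - \frac{8}{5} = \frac{22}{5} \approx 4.4$)
$J{\left(X,k \right)} = - \frac{9}{20}$ ($J{\left(X,k \right)} = - \frac{\left(-5 + \frac{22}{5}\right) \left(-3\right)}{4} = - \frac{\left(- \frac{3}{5}\right) \left(-3\right)}{4} = \left(- \frac{1}{4}\right) \frac{9}{5} = - \frac{9}{20}$)
$\sqrt{46358 + J{\left(B{\left(14 \right)},- \frac{104}{131} \right)}} = \sqrt{46358 - \frac{9}{20}} = \sqrt{\frac{927151}{20}} = \frac{\sqrt{4635755}}{10}$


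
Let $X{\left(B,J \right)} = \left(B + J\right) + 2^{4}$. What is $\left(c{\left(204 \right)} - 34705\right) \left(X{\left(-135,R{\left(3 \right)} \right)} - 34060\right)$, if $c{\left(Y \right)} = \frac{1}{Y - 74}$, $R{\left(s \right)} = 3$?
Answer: $\frac{77095058112}{65} \approx 1.1861 \cdot 10^{9}$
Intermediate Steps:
$c{\left(Y \right)} = \frac{1}{-74 + Y}$
$X{\left(B,J \right)} = 16 + B + J$ ($X{\left(B,J \right)} = \left(B + J\right) + 16 = 16 + B + J$)
$\left(c{\left(204 \right)} - 34705\right) \left(X{\left(-135,R{\left(3 \right)} \right)} - 34060\right) = \left(\frac{1}{-74 + 204} - 34705\right) \left(\left(16 - 135 + 3\right) - 34060\right) = \left(\frac{1}{130} - 34705\right) \left(-116 - 34060\right) = \left(\frac{1}{130} - 34705\right) \left(-34176\right) = \left(- \frac{4511649}{130}\right) \left(-34176\right) = \frac{77095058112}{65}$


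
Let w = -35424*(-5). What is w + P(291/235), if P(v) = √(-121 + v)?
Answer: 177120 + 4*I*√413365/235 ≈ 1.7712e+5 + 10.944*I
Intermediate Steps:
w = 177120
w + P(291/235) = 177120 + √(-121 + 291/235) = 177120 + √(-28144/235) = 177120 + 4*I*√413365/235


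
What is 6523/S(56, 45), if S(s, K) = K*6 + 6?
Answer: 6523/276 ≈ 23.634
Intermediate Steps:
S(s, K) = 6 + 6*K (S(s, K) = 6*K + 6 = 6 + 6*K)
6523/S(56, 45) = 6523/(6 + 6*45) = 6523/(6 + 270) = 6523/276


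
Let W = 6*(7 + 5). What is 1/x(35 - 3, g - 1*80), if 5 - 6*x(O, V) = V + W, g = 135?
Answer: -3/61 ≈ -0.049180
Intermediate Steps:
W = 72 (W = 6*12 = 72)
x(O, V) = -67/6 - V/6 (x(O, V) = 5/6 - (V + 72)/6 = 5/6 - (72 + V)/6 = 5/6 + (-12 - V/6) = -67/6 - V/6)
1/x(35 - 3, g - 1*80) = 1/(-67/6 - (135 - 1*80)/6) = 1/(-67/6 - (135 - 80)/6) = 1/(-67/6 - 1/6*55) = 1/(-67/6 - 55/6) = 1/(-61/3) = -3/61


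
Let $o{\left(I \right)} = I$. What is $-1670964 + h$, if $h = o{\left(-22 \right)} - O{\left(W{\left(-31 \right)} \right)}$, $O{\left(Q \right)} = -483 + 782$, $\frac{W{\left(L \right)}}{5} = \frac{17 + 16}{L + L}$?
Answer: $-1671285$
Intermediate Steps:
$W{\left(L \right)} = \frac{165}{2 L}$ ($W{\left(L \right)} = 5 \frac{17 + 16}{L + L} = 5 \frac{33}{2 L} = \frac{165}{2 L}$)
$O{\left(Q \right)} = 299$
$h = -321$ ($h = -22 - 299 = -321$)
$-1670964 + h = -1670964 - 321 = -1671285$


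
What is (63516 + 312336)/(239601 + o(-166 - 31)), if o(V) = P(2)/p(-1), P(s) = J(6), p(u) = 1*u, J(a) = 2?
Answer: 375852/239599 ≈ 1.5687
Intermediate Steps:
p(u) = u
P(s) = 2
o(V) = -2 (o(V) = 2/(-1) = 2*(-1) = -2)
(63516 + 312336)/(239601 + o(-166 - 31)) = (63516 + 312336)/(239601 - 2) = 375852/239599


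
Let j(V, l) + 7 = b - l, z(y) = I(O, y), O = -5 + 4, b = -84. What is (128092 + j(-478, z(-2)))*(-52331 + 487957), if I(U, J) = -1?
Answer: 55760999252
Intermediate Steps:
O = -1
z(y) = -1
j(V, l) = -91 - l (j(V, l) = -7 + (-84 - l) = -91 - l)
(128092 + j(-478, z(-2)))*(-52331 + 487957) = (128092 + (-91 - 1*(-1)))*(-52331 + 487957) = (128092 + (-91 + 1))*435626 = (128092 - 90)*435626 = 128002*435626 = 55760999252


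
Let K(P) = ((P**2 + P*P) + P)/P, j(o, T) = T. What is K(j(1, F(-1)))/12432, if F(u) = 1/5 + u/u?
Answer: 17/62160 ≈ 0.00027349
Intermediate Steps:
F(u) = 6/5 (F(u) = 1*(1/5) + 1 = 1/5 + 1 = 6/5)
K(P) = (P + 2*P**2)/P (K(P) = ((P**2 + P**2) + P)/P = (2*P**2 + P)/P = (P + 2*P**2)/P)
K(j(1, F(-1)))/12432 = (1 + 2*(6/5))/12432 = (1 + 12/5)/12432 = (1/12432)*(17/5) = 17/62160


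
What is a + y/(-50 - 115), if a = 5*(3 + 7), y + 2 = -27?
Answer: 8279/165 ≈ 50.176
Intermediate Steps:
y = -29 (y = -2 - 27 = -29)
a = 50 (a = 5*10 = 50)
a + y/(-50 - 115) = 50 - 29/(-50 - 115) = 50 - 29/(-165) = 50 - 1/165*(-29) = 50 + 29/165 = 8279/165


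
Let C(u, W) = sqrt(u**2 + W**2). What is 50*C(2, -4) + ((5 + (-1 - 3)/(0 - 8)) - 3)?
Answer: 5/2 + 100*sqrt(5) ≈ 226.11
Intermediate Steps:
C(u, W) = sqrt(W**2 + u**2)
50*C(2, -4) + ((5 + (-1 - 3)/(0 - 8)) - 3) = 50*sqrt((-4)**2 + 2**2) + ((5 + (-1 - 3)/(0 - 8)) - 3) = 50*sqrt(16 + 4) + ((5 - 4/(-8)) - 3) = 50*sqrt(20) + ((5 - 4*(-1/8)) - 3) = 50*(2*sqrt(5)) + ((5 + 1/2) - 3) = 100*sqrt(5) + (11/2 - 3) = 100*sqrt(5) + 5/2 = 5/2 + 100*sqrt(5)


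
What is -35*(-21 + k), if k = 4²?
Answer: 175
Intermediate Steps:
k = 16
-35*(-21 + k) = -35*(-21 + 16) = -35*(-5) = 175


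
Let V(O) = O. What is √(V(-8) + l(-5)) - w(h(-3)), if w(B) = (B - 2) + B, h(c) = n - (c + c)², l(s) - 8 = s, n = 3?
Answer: 68 + I*√5 ≈ 68.0 + 2.2361*I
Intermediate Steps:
l(s) = 8 + s
h(c) = 3 - 4*c² (h(c) = 3 - (c + c)² = 3 - (2*c)² = 3 - 4*c²)
w(B) = -2 + 2*B (w(B) = (-2 + B) + B = -2 + 2*B)
√(V(-8) + l(-5)) - w(h(-3)) = √(-8 + (8 - 5)) - (-2 + 2*(3 - 4*(-3)²)) = √(-8 + 3) - (-2 + 2*(3 - 4*9)) = √(-5) - (-2 + 2*(3 - 36)) = I*√5 - (-2 + 2*(-33)) = I*√5 - (-2 - 66) = I*√5 - 1*(-68) = I*√5 + 68 = 68 + I*√5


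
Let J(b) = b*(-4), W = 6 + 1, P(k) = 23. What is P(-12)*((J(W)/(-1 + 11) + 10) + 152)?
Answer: 18308/5 ≈ 3661.6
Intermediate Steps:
W = 7
J(b) = -4*b
P(-12)*((J(W)/(-1 + 11) + 10) + 152) = 23*(((-4*7)/(-1 + 11) + 10) + 152) = 23*((-28/10 + 10) + 152) = 23*((-28*⅒ + 10) + 152) = 23*((-14/5 + 10) + 152) = 23*(36/5 + 152) = 23*(796/5) = 18308/5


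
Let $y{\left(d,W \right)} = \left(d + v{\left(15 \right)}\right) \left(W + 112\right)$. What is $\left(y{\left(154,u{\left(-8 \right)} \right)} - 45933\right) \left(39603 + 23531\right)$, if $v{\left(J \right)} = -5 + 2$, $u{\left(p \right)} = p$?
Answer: $-1908477686$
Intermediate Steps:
$v{\left(J \right)} = -3$
$y{\left(d,W \right)} = \left(-3 + d\right) \left(112 + W\right)$ ($y{\left(d,W \right)} = \left(d - 3\right) \left(W + 112\right) = \left(-3 + d\right) \left(112 + W\right)$)
$\left(y{\left(154,u{\left(-8 \right)} \right)} - 45933\right) \left(39603 + 23531\right) = \left(\left(-336 - -24 + 112 \cdot 154 - 1232\right) - 45933\right) \left(39603 + 23531\right) = \left(\left(-336 + 24 + 17248 - 1232\right) - 45933\right) 63134 = \left(15704 - 45933\right) 63134 = \left(-30229\right) 63134 = -1908477686$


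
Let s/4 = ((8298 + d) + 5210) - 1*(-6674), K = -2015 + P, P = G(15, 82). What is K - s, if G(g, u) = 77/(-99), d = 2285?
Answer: -826954/9 ≈ -91884.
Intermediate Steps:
G(g, u) = -7/9 (G(g, u) = 77*(-1/99) = -7/9)
P = -7/9 ≈ -0.77778
K = -18142/9 (K = -2015 - 7/9 = -18142/9 ≈ -2015.8)
s = 89868 (s = 4*(((8298 + 2285) + 5210) - 1*(-6674)) = 4*((10583 + 5210) + 6674) = 4*(15793 + 6674) = 4*22467 = 89868)
K - s = -18142/9 - 1*89868 = -18142/9 - 89868 = -826954/9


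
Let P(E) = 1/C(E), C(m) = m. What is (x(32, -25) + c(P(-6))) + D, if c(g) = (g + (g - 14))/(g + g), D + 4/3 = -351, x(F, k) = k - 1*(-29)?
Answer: -916/3 ≈ -305.33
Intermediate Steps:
x(F, k) = 29 + k (x(F, k) = k + 29 = 29 + k)
D = -1057/3 (D = -4/3 - 351 = -1057/3 ≈ -352.33)
P(E) = 1/E
c(g) = (-14 + 2*g)/(2*g) (c(g) = (g + (-14 + g))/((2*g)) = (-14 + 2*g)*(1/(2*g)) = (-14 + 2*g)/(2*g))
(x(32, -25) + c(P(-6))) + D = ((29 - 25) + (-7 + 1/(-6))/(1/(-6))) - 1057/3 = (4 + (-7 - 1/6)/(-1/6)) - 1057/3 = (4 - 6*(-43/6)) - 1057/3 = (4 + 43) - 1057/3 = 47 - 1057/3 = -916/3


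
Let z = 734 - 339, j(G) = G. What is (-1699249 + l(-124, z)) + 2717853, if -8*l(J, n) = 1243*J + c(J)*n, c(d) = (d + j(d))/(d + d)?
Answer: 8302569/8 ≈ 1.0378e+6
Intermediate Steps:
z = 395
c(d) = 1 (c(d) = (d + d)/(d + d) = (2*d)/((2*d)) = (2*d)*(1/(2*d)) = 1)
l(J, n) = -1243*J/8 - n/8 (l(J, n) = -(1243*J + 1*n)/8 = -(1243*J + n)/8 = -(n + 1243*J)/8 = -1243*J/8 - n/8)
(-1699249 + l(-124, z)) + 2717853 = (-1699249 + (-1243/8*(-124) - ⅛*395)) + 2717853 = (-1699249 + (38533/2 - 395/8)) + 2717853 = (-1699249 + 153737/8) + 2717853 = -13440255/8 + 2717853 = 8302569/8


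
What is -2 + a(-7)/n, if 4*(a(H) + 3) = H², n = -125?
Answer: -1037/500 ≈ -2.0740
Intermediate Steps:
a(H) = -3 + H²/4
-2 + a(-7)/n = -2 + (-3 + (¼)*(-7)²)/(-125) = -2 + (-3 + (¼)*49)*(-1/125) = -2 + (-3 + 49/4)*(-1/125) = -2 + (37/4)*(-1/125) = -2 - 37/500 = -1037/500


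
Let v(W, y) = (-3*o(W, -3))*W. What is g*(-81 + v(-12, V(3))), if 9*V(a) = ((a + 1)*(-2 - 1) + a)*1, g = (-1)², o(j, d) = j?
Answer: -513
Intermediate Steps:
g = 1
V(a) = -⅓ - 2*a/9 (V(a) = (((a + 1)*(-2 - 1) + a)*1)/9 = (((1 + a)*(-3) + a)*1)/9 = (((-3 - 3*a) + a)*1)/9 = ((-3 - 2*a)*1)/9 = (-3 - 2*a)/9 = -⅓ - 2*a/9)
v(W, y) = -3*W² (v(W, y) = (-3*W)*W = -3*W²)
g*(-81 + v(-12, V(3))) = 1*(-81 - 3*(-12)²) = 1*(-81 - 3*144) = 1*(-81 - 432) = 1*(-513) = -513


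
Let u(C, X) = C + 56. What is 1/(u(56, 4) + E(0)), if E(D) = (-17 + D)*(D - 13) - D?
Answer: 1/333 ≈ 0.0030030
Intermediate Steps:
u(C, X) = 56 + C
E(D) = -D + (-17 + D)*(-13 + D) (E(D) = (-17 + D)*(-13 + D) - D = -D + (-17 + D)*(-13 + D))
1/(u(56, 4) + E(0)) = 1/((56 + 56) + (221 + 0² - 31*0)) = 1/(112 + (221 + 0 + 0)) = 1/(112 + 221) = 1/333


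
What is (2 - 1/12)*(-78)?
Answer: -299/2 ≈ -149.50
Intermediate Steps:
(2 - 1/12)*(-78) = (23/12)*(-78) = -299/2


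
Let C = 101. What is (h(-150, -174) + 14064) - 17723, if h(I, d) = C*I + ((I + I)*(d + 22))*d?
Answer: -7953209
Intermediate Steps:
h(I, d) = 101*I + 2*I*d*(22 + d) (h(I, d) = 101*I + ((I + I)*(d + 22))*d = 101*I + ((2*I)*(22 + d))*d = 101*I + (2*I*(22 + d))*d = 101*I + 2*I*d*(22 + d))
(h(-150, -174) + 14064) - 17723 = (-150*(101 + 2*(-174)² + 44*(-174)) + 14064) - 17723 = (-150*(101 + 2*30276 - 7656) + 14064) - 17723 = (-150*(101 + 60552 - 7656) + 14064) - 17723 = (-150*52997 + 14064) - 17723 = (-7949550 + 14064) - 17723 = -7935486 - 17723 = -7953209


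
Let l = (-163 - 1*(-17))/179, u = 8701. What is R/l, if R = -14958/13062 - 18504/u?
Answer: 1584784197/395077606 ≈ 4.0113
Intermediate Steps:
R = -8853543/2706011 (R = -14958/13062 - 18504/8701 = -14958*1/13062 - 18504*1/8701 = -2493/2177 - 18504/8701 = -8853543/2706011 ≈ -3.2718)
l = -146/179 (l = (-163 + 17)*(1/179) = -146*1/179 = -146/179 ≈ -0.81564)
R/l = -8853543/(2706011*(-146/179)) = -8853543/2706011*(-179/146) = 1584784197/395077606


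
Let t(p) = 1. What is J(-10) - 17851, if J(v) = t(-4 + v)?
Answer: -17850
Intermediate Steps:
J(v) = 1
J(-10) - 17851 = 1 - 17851 = -17850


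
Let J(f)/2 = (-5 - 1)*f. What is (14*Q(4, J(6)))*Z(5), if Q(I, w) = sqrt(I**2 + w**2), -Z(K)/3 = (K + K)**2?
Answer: -84000*sqrt(13) ≈ -3.0287e+5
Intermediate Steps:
J(f) = -12*f (J(f) = 2*((-5 - 1)*f) = 2*(-6*f) = -12*f)
Z(K) = -12*K**2 (Z(K) = -3*(K + K)**2 = -3*4*K**2 = -12*K**2)
(14*Q(4, J(6)))*Z(5) = (14*sqrt(4**2 + (-12*6)**2))*(-12*5**2) = (14*sqrt(16 + (-72)**2))*(-12*25) = (14*sqrt(16 + 5184))*(-300) = (14*sqrt(5200))*(-300) = (14*(20*sqrt(13)))*(-300) = (280*sqrt(13))*(-300) = -84000*sqrt(13)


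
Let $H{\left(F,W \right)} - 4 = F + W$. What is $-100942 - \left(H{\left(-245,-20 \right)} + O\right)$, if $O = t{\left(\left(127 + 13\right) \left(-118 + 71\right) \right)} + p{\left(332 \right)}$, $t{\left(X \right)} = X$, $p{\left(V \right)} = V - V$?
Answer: $-94101$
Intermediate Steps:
$p{\left(V \right)} = 0$
$H{\left(F,W \right)} = 4 + F + W$ ($H{\left(F,W \right)} = 4 + \left(F + W\right) = 4 + F + W$)
$O = -6580$ ($O = \left(127 + 13\right) \left(-118 + 71\right) + 0 = 140 \left(-47\right) + 0 = -6580 + 0 = -6580$)
$-100942 - \left(H{\left(-245,-20 \right)} + O\right) = -100942 - \left(\left(4 - 245 - 20\right) - 6580\right) = -100942 - \left(-261 - 6580\right) = -100942 - -6841 = -100942 + 6841 = -94101$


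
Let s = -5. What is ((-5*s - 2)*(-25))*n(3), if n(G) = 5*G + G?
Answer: -10350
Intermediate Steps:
n(G) = 6*G
((-5*s - 2)*(-25))*n(3) = ((-5*(-5) - 2)*(-25))*(6*3) = ((25 - 2)*(-25))*18 = (23*(-25))*18 = -575*18 = -10350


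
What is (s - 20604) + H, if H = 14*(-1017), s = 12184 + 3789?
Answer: -18869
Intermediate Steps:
s = 15973
H = -14238
(s - 20604) + H = (15973 - 20604) - 14238 = -4631 - 14238 = -18869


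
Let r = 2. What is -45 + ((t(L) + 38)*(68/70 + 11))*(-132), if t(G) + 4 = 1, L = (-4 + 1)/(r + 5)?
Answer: -55353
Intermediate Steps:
L = -3/7 (L = (-4 + 1)/(2 + 5) = -3/7 ≈ -0.42857)
t(G) = -3 (t(G) = -4 + 1 = -3)
-45 + ((t(L) + 38)*(68/70 + 11))*(-132) = -45 + ((-3 + 38)*(68/70 + 11))*(-132) = -45 + (35*(68*(1/70) + 11))*(-132) = -45 + (35*(34/35 + 11))*(-132) = -45 + (35*(419/35))*(-132) = -45 + 419*(-132) = -45 - 55308 = -55353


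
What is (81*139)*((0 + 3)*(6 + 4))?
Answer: 337770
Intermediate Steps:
(81*139)*((0 + 3)*(6 + 4)) = 11259*(3*10) = 11259*30 = 337770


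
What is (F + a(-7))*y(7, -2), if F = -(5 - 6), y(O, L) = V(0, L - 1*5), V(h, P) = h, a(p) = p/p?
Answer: 0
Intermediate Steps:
a(p) = 1
y(O, L) = 0
F = 1 (F = -1*(-1) = 1)
(F + a(-7))*y(7, -2) = (1 + 1)*0 = 2*0 = 0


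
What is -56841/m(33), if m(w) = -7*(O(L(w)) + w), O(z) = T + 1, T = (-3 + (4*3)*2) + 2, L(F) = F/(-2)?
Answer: 18947/133 ≈ 142.46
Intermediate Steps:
L(F) = -F/2 (L(F) = F*(-1/2) = -F/2)
T = 23 (T = (-3 + 12*2) + 2 = (-3 + 24) + 2 = 21 + 2 = 23)
O(z) = 24 (O(z) = 23 + 1 = 24)
m(w) = -168 - 7*w (m(w) = -7*(24 + w) = -168 - 7*w)
-56841/m(33) = -56841/(-168 - 7*33) = -56841/(-168 - 231) = -56841/(-399) = -56841*(-1/399) = 18947/133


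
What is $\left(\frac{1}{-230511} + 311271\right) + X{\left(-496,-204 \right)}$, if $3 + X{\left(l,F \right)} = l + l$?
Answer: $\frac{71522031035}{230511} \approx 3.1028 \cdot 10^{5}$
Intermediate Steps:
$X{\left(l,F \right)} = -3 + 2 l$ ($X{\left(l,F \right)} = -3 + \left(l + l\right) = -3 + 2 l$)
$\left(\frac{1}{-230511} + 311271\right) + X{\left(-496,-204 \right)} = \left(\frac{1}{-230511} + 311271\right) + \left(-3 + 2 \left(-496\right)\right) = \left(- \frac{1}{230511} + 311271\right) - 995 = \frac{71751389480}{230511} - 995 = \frac{71522031035}{230511}$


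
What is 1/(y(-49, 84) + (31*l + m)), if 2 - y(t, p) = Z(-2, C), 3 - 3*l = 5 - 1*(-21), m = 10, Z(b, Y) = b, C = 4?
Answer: -3/671 ≈ -0.0044709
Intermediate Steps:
l = -23/3 (l = 1 - (5 - 1*(-21))/3 = 1 - (5 + 21)/3 = 1 - ⅓*26 = 1 - 26/3 = -23/3 ≈ -7.6667)
y(t, p) = 4 (y(t, p) = 2 - 1*(-2) = 2 + 2 = 4)
1/(y(-49, 84) + (31*l + m)) = 1/(4 + (31*(-23/3) + 10)) = 1/(4 + (-713/3 + 10)) = 1/(4 - 683/3) = 1/(-671/3) = -3/671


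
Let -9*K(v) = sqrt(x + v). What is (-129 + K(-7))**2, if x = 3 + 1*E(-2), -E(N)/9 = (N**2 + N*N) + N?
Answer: (1161 + I*sqrt(58))**2/81 ≈ 16640.0 + 218.32*I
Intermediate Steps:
E(N) = -18*N**2 - 9*N (E(N) = -9*((N**2 + N*N) + N) = -9*((N**2 + N**2) + N) = -9*(2*N**2 + N) = -9*(N + 2*N**2) = -18*N**2 - 9*N)
x = -51 (x = 3 + 1*(-9*(-2)*(1 + 2*(-2))) = 3 + 1*(-9*(-2)*(1 - 4)) = 3 + 1*(-9*(-2)*(-3)) = 3 + 1*(-54) = 3 - 54 = -51)
K(v) = -sqrt(-51 + v)/9
(-129 + K(-7))**2 = (-129 - sqrt(-51 - 7)/9)**2 = (-129 - I*sqrt(58)/9)**2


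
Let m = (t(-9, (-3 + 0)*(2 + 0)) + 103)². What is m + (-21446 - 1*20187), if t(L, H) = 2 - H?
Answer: -29312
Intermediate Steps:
m = 12321 (m = ((2 - (-3 + 0)*(2 + 0)) + 103)² = ((2 - (-3)*2) + 103)² = ((2 - 1*(-6)) + 103)² = ((2 + 6) + 103)² = (8 + 103)² = 111² = 12321)
m + (-21446 - 1*20187) = 12321 + (-21446 - 1*20187) = 12321 + (-21446 - 20187) = 12321 - 41633 = -29312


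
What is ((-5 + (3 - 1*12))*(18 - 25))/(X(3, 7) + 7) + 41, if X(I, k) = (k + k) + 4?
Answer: 1123/25 ≈ 44.920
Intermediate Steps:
X(I, k) = 4 + 2*k (X(I, k) = 2*k + 4 = 4 + 2*k)
((-5 + (3 - 1*12))*(18 - 25))/(X(3, 7) + 7) + 41 = ((-5 + (3 - 1*12))*(18 - 25))/((4 + 2*7) + 7) + 41 = ((-5 + (3 - 12))*(-7))/((4 + 14) + 7) + 41 = ((-5 - 9)*(-7))/(18 + 7) + 41 = (-14*(-7))/25 + 41 = (1/25)*98 + 41 = 98/25 + 41 = 1123/25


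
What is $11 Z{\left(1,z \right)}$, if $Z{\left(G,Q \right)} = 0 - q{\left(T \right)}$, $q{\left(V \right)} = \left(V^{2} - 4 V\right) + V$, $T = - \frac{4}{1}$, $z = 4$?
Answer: $-308$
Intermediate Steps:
$T = -4$ ($T = \left(-4\right) 1 = -4$)
$q{\left(V \right)} = V^{2} - 3 V$
$Z{\left(G,Q \right)} = -28$ ($Z{\left(G,Q \right)} = 0 - - 4 \left(-3 - 4\right) = 0 - \left(-4\right) \left(-7\right) = 0 - 28 = -28$)
$11 Z{\left(1,z \right)} = 11 \left(-28\right) = -308$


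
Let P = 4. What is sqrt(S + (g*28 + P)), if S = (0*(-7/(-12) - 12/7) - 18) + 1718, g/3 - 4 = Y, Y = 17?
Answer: 34*sqrt(3) ≈ 58.890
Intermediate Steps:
g = 63 (g = 12 + 3*17 = 12 + 51 = 63)
S = 1700 (S = (0*(-7*(-1/12) - 12*1/7) - 18) + 1718 = (0*(7/12 - 12/7) - 18) + 1718 = (0*(-95/84) - 18) + 1718 = (0 - 18) + 1718 = -18 + 1718 = 1700)
sqrt(S + (g*28 + P)) = sqrt(1700 + (63*28 + 4)) = sqrt(1700 + (1764 + 4)) = sqrt(1700 + 1768) = sqrt(3468) = 34*sqrt(3)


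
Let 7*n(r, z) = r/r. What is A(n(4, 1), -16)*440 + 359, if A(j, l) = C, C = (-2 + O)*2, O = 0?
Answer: -1401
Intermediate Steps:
C = -4 (C = (-2 + 0)*2 = -2*2 = -4)
n(r, z) = ⅐ (n(r, z) = (r/r)/7 = (⅐)*1 = ⅐)
A(j, l) = -4
A(n(4, 1), -16)*440 + 359 = -4*440 + 359 = -1760 + 359 = -1401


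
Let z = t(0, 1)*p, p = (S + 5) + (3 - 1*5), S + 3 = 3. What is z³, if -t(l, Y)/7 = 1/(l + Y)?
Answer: -9261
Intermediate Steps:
S = 0 (S = -3 + 3 = 0)
t(l, Y) = -7/(Y + l) (t(l, Y) = -7/(l + Y) = -7/(Y + l))
p = 3 (p = (0 + 5) + (3 - 1*5) = 5 + (3 - 5) = 5 - 2 = 3)
z = -21 (z = -7/(1 + 0)*3 = -7/1*3 = -7*1*3 = -7*3 = -21)
z³ = (-21)³ = -9261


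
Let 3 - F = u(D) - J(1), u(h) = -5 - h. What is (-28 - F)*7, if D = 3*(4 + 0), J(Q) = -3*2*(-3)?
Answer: -462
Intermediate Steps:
J(Q) = 18 (J(Q) = -6*(-3) = 18)
D = 12 (D = 3*4 = 12)
F = 38 (F = 3 - ((-5 - 1*12) - 1*18) = 3 - ((-5 - 12) - 18) = 3 - (-17 - 18) = 3 - 1*(-35) = 3 + 35 = 38)
(-28 - F)*7 = (-28 - 1*38)*7 = (-28 - 38)*7 = -66*7 = -462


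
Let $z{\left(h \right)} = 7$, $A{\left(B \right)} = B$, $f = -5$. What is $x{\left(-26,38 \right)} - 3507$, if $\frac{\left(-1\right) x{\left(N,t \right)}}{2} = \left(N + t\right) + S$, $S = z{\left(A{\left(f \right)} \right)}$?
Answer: $-3545$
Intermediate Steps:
$S = 7$
$x{\left(N,t \right)} = -14 - 2 N - 2 t$ ($x{\left(N,t \right)} = - 2 \left(\left(N + t\right) + 7\right) = - 2 \left(7 + N + t\right) = -14 - 2 N - 2 t$)
$x{\left(-26,38 \right)} - 3507 = \left(-14 - -52 - 76\right) - 3507 = \left(-14 + 52 - 76\right) - 3507 = -38 - 3507 = -3545$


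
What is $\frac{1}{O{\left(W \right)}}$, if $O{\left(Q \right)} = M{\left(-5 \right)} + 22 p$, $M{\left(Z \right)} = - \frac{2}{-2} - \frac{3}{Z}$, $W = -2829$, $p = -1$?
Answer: $- \frac{5}{102} \approx -0.04902$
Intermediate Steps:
$M{\left(Z \right)} = 1 - \frac{3}{Z}$ ($M{\left(Z \right)} = \left(-2\right) \left(- \frac{1}{2}\right) - \frac{3}{Z} = 1 - \frac{3}{Z}$)
$O{\left(Q \right)} = - \frac{102}{5}$ ($O{\left(Q \right)} = \frac{-3 - 5}{-5} + 22 \left(-1\right) = \left(- \frac{1}{5}\right) \left(-8\right) - 22 = \frac{8}{5} - 22 = - \frac{102}{5}$)
$\frac{1}{O{\left(W \right)}} = \frac{1}{- \frac{102}{5}} = - \frac{5}{102}$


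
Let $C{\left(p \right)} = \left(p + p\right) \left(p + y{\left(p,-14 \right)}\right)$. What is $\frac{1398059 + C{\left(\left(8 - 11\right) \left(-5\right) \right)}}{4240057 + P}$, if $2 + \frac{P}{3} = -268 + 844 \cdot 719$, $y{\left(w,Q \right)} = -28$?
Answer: $\frac{107513}{466135} \approx 0.23065$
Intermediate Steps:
$C{\left(p \right)} = 2 p \left(-28 + p\right)$ ($C{\left(p \right)} = \left(p + p\right) \left(p - 28\right) = 2 p \left(-28 + p\right)$)
$P = 1819698$ ($P = -6 + 3 \left(-268 + 844 \cdot 719\right) = -6 + 3 \left(-268 + 606836\right) = -6 + 3 \cdot 606568 = -6 + 1819704 = 1819698$)
$\frac{1398059 + C{\left(\left(8 - 11\right) \left(-5\right) \right)}}{4240057 + P} = \frac{1398059 + 2 \left(8 - 11\right) \left(-5\right) \left(-28 + \left(8 - 11\right) \left(-5\right)\right)}{4240057 + 1819698} = \frac{1398059 + 2 \left(\left(-3\right) \left(-5\right)\right) \left(-28 - -15\right)}{6059755} = \left(1398059 + 2 \cdot 15 \left(-28 + 15\right)\right) \frac{1}{6059755} = \left(1398059 + 2 \cdot 15 \left(-13\right)\right) \frac{1}{6059755} = \left(1398059 - 390\right) \frac{1}{6059755} = 1397669 \cdot \frac{1}{6059755} = \frac{107513}{466135}$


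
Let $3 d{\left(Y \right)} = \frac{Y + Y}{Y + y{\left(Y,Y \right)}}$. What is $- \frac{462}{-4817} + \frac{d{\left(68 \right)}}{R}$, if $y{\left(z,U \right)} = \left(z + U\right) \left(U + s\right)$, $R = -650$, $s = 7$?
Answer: $\frac{68013133}{709182825} \approx 0.095904$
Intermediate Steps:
$y{\left(z,U \right)} = \left(7 + U\right) \left(U + z\right)$ ($y{\left(z,U \right)} = \left(z + U\right) \left(U + 7\right) = \left(U + z\right) \left(7 + U\right) = \left(7 + U\right) \left(U + z\right)$)
$d{\left(Y \right)} = \frac{2 Y}{3 \left(2 Y^{2} + 15 Y\right)}$ ($d{\left(Y \right)} = \frac{\left(Y + Y\right) \frac{1}{Y + \left(Y^{2} + 7 Y + 7 Y + Y Y\right)}}{3} = \frac{2 Y \frac{1}{Y + \left(Y^{2} + 7 Y + 7 Y + Y^{2}\right)}}{3} = \frac{2 Y \frac{1}{Y + \left(2 Y^{2} + 14 Y\right)}}{3} = \frac{2 Y \frac{1}{2 Y^{2} + 15 Y}}{3} = \frac{2 Y}{3 \left(2 Y^{2} + 15 Y\right)}$)
$- \frac{462}{-4817} + \frac{d{\left(68 \right)}}{R} = - \frac{462}{-4817} + \frac{\frac{2}{3} \frac{1}{15 + 2 \cdot 68}}{-650} = \left(-462\right) \left(- \frac{1}{4817}\right) + \frac{2}{3 \left(15 + 136\right)} \left(- \frac{1}{650}\right) = \frac{462}{4817} + \frac{2}{3 \cdot 151} \left(- \frac{1}{650}\right) = \frac{462}{4817} + \frac{2}{3} \cdot \frac{1}{151} \left(- \frac{1}{650}\right) = \frac{462}{4817} + \frac{2}{453} \left(- \frac{1}{650}\right) = \frac{462}{4817} - \frac{1}{147225} = \frac{68013133}{709182825}$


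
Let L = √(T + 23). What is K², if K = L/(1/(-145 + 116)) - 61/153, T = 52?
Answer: 1476526396/23409 + 17690*√3/153 ≈ 63275.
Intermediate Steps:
L = 5*√3 (L = √(52 + 23) = √75 = 5*√3 ≈ 8.6602)
K = -61/153 - 145*√3 (K = (5*√3)/(1/(-145 + 116)) - 61/153 = (5*√3)/(1/(-29)) - 61*1/153 = (5*√3)/(-1/29) - 61/153 = (5*√3)*(-29) - 61/153 = -145*√3 - 61/153 = -61/153 - 145*√3 ≈ -251.55)
K² = (-61/153 - 145*√3)²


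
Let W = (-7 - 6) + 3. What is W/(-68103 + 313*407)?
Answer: -5/29644 ≈ -0.00016867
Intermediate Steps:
W = -10 (W = -13 + 3 = -10)
W/(-68103 + 313*407) = -10/(-68103 + 313*407) = -10/(-68103 + 127391) = -10/59288 = -10*1/59288 = -5/29644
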